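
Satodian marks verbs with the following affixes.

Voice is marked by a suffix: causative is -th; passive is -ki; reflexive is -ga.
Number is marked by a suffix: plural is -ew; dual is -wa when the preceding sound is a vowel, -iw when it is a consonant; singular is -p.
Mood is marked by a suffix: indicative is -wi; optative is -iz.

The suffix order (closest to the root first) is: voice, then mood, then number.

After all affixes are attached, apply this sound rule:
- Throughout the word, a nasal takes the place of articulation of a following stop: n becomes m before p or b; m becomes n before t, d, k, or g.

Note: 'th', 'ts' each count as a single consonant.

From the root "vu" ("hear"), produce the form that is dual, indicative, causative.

Attach voice causative -th → vuth.
Attach mood indicative -wi → vuthwi.
Attach number dual -wa (after vowel 'i') → vuthwiwa.
Nasal assimilation: no change.

vuthwiwa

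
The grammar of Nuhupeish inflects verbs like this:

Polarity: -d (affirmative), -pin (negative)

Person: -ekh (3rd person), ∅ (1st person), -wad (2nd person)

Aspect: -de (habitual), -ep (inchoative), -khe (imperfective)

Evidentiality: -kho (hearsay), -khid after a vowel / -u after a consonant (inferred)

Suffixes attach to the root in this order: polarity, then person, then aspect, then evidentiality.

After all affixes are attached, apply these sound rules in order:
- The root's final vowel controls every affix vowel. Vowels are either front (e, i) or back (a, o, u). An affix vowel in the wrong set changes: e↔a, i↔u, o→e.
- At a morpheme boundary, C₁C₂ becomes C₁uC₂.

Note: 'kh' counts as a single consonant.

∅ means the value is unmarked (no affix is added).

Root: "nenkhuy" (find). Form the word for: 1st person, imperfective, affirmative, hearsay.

Attach polarity affirmative -d → nenkhuyd.
person = 1st person: zero marking, form stays nenkhuyd.
Attach aspect imperfective -khe → nenkhuydkhe.
Attach evidentiality hearsay -kho → nenkhuydkhekho.
Apply vowel harmony: nenkhuydkhekho → nenkhuydkhakho.
Apply epenthesis: nenkhuydkhakho → nenkhuyudukhakho.

nenkhuyudukhakho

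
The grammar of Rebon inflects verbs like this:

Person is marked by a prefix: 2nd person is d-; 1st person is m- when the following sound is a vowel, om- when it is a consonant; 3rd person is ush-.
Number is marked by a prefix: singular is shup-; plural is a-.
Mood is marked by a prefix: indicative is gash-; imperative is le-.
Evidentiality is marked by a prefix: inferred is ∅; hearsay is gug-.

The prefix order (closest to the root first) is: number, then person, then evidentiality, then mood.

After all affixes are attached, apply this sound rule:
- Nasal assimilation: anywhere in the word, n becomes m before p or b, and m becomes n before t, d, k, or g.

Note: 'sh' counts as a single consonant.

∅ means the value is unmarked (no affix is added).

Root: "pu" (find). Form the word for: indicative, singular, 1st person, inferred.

Attach number singular shup- → shuppu.
Attach person 1st person om- (before consonant 'sh') → omshuppu.
evidentiality = inferred: zero marking, form stays omshuppu.
Attach mood indicative gash- → gashomshuppu.
Nasal assimilation: no change.

gashomshuppu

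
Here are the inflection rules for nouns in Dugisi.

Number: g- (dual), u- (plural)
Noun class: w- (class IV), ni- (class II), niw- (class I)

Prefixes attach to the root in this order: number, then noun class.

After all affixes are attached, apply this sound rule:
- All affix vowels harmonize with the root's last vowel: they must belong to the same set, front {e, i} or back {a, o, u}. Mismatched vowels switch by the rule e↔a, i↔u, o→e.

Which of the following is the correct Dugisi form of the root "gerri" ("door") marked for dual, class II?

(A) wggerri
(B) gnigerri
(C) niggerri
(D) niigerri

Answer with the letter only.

C

Attach number dual g- → ggerri.
Attach noun class class II ni- → niggerri.
Vowel harmony: no change.
So the correct form is niggerri, option (C).
(A) wggerri is wrong: it uses class IV instead of class II for noun class.
(B) gnigerri is wrong: it has the affixes in the wrong order.
(D) niigerri is wrong: it uses plural instead of dual for number.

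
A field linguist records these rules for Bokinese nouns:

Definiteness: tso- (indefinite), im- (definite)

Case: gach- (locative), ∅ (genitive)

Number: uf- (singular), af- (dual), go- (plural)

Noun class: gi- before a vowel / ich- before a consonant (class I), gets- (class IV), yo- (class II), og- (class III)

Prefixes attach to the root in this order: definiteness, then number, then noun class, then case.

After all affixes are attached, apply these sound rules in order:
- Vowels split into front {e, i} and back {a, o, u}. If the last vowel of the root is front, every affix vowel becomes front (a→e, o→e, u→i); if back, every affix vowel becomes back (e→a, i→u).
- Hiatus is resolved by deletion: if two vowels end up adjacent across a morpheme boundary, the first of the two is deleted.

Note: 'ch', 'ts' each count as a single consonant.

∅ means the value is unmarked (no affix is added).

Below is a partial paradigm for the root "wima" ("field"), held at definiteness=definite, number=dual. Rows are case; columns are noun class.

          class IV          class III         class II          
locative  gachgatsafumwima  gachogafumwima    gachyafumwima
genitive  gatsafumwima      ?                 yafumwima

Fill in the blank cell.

ogafumwima

Attach definiteness definite im- → imwima.
Attach number dual af- → afimwima.
Attach noun class class III og- → ogafimwima.
case = genitive: zero marking, form stays ogafimwima.
Apply vowel harmony: ogafimwima → ogafumwima.
Vowel deletion: no change.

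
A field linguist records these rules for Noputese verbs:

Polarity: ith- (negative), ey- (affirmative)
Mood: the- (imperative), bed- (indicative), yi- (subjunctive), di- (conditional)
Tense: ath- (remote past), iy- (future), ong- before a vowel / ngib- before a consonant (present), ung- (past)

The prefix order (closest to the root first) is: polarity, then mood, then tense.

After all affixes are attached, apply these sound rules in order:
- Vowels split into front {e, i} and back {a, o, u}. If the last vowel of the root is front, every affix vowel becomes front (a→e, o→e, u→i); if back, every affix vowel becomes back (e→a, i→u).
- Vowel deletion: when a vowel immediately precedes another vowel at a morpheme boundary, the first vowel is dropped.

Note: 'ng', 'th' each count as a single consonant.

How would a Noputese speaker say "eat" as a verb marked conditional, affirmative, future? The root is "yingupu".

uydayyingupu

Attach polarity affirmative ey- → eyyingupu.
Attach mood conditional di- → dieyyingupu.
Attach tense future iy- → iydieyyingupu.
Apply vowel harmony: iydieyyingupu → uyduayyingupu.
Apply vowel deletion: uyduayyingupu → uydayyingupu.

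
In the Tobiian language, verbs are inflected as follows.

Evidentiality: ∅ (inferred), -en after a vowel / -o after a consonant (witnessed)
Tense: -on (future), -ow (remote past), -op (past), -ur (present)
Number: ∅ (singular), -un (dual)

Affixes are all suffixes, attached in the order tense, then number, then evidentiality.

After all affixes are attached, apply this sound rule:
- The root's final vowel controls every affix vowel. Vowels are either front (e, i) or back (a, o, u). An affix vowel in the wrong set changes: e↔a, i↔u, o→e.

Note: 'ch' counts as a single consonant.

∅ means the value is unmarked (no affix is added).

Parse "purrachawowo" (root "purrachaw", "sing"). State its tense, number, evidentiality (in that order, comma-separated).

remote past, singular, witnessed

Segment: purrachaw-ow-o.
tense: -ow → remote past.
number: ∅ → singular.
evidentiality: -en/o → witnessed.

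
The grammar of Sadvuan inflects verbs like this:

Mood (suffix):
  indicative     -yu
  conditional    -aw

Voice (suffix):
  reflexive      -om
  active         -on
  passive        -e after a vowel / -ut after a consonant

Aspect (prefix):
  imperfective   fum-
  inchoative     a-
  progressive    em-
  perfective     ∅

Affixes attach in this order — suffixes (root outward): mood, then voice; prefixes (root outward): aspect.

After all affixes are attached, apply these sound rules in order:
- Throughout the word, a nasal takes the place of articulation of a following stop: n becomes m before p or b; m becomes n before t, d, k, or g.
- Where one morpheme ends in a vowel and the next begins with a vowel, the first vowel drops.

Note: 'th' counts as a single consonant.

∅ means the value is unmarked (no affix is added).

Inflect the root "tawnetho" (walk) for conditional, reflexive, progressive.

entawnethawom

Attach aspect progressive em- → emtawnetho.
Attach mood conditional -aw → emtawnethoaw.
Attach voice reflexive -om → emtawnethoawom.
Apply nasal assimilation: emtawnethoawom → entawnethoawom.
Apply vowel deletion: entawnethoawom → entawnethawom.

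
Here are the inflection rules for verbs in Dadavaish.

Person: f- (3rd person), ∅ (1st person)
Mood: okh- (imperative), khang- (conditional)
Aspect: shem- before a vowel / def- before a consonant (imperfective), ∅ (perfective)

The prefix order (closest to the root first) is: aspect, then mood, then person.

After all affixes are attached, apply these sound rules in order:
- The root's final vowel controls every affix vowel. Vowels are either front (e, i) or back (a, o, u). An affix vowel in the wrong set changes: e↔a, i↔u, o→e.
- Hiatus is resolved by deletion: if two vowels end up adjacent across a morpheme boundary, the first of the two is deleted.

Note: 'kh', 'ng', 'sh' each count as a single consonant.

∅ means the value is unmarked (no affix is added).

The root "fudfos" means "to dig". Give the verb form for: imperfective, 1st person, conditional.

khangdaffudfos

Attach aspect imperfective def- (before consonant 'f') → deffudfos.
Attach mood conditional khang- → khangdeffudfos.
person = 1st person: zero marking, form stays khangdeffudfos.
Apply vowel harmony: khangdeffudfos → khangdaffudfos.
Vowel deletion: no change.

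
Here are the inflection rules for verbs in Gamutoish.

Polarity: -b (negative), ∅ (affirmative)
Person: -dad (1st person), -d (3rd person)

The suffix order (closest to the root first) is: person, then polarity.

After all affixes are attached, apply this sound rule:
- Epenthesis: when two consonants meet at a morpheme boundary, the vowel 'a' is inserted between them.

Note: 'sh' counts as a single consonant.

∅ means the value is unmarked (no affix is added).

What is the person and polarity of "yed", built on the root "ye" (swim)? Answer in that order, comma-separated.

3rd person, affirmative

Segment: ye-d.
person: -d → 3rd person.
polarity: ∅ → affirmative.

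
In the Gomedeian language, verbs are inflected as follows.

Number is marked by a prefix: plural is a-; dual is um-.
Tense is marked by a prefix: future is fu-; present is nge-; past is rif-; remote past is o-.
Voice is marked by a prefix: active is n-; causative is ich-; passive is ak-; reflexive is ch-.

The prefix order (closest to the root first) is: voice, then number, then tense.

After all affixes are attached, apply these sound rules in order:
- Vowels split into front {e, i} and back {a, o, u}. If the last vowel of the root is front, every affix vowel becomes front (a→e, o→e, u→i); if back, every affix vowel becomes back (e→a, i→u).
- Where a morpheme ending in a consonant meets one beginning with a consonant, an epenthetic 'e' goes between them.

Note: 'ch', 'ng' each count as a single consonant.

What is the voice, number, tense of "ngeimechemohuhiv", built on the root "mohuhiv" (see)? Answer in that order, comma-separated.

reflexive, dual, present

Segment: nge-um-ch-mohuhiv.
voice: ch- → reflexive.
number: um- → dual.
tense: nge- → present.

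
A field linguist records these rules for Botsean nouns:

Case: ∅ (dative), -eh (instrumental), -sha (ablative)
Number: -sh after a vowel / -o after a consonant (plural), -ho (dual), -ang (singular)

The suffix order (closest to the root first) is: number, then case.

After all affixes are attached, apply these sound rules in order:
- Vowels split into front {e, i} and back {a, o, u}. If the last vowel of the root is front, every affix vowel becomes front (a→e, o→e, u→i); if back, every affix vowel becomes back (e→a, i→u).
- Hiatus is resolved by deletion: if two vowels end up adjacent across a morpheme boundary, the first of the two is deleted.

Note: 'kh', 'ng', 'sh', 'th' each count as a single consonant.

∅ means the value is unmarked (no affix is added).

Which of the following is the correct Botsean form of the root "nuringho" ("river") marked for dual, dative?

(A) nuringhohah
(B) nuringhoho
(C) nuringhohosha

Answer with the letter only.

Attach number dual -ho → nuringhoho.
case = dative: zero marking, form stays nuringhoho.
Vowel harmony: no change.
Vowel deletion: no change.
So the correct form is nuringhoho, option (B).
(C) nuringhohosha is wrong: it uses ablative instead of dative for case.
(A) nuringhohah is wrong: it uses instrumental instead of dative for case.

B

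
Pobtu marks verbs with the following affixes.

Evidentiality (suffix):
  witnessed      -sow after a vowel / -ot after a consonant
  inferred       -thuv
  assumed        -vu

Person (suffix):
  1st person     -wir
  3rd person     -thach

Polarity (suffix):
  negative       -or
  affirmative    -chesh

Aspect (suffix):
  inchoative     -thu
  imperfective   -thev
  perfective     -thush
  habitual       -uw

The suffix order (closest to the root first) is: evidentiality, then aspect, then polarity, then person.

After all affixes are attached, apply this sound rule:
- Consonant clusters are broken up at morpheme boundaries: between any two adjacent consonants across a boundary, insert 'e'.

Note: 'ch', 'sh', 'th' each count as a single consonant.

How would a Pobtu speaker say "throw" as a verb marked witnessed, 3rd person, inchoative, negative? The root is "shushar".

shusharotethuorethach

Attach evidentiality witnessed -ot (after consonant 'r') → shusharot.
Attach aspect inchoative -thu → shusharotthu.
Attach polarity negative -or → shusharotthuor.
Attach person 3rd person -thach → shusharotthuorthach.
Apply epenthesis: shusharotthuorthach → shusharotethuorethach.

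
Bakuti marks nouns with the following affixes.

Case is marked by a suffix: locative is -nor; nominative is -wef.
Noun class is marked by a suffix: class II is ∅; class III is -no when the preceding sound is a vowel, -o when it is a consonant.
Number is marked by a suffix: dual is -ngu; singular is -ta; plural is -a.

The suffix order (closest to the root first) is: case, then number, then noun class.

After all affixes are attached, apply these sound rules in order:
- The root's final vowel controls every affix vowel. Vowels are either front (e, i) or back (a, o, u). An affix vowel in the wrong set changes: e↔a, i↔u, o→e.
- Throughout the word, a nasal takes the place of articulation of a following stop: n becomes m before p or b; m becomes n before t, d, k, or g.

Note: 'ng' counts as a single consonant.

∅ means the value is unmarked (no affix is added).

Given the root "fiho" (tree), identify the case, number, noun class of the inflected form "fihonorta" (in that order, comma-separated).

locative, singular, class II

Segment: fiho-nor-ta.
case: -nor → locative.
number: -ta → singular.
noun class: ∅ → class II.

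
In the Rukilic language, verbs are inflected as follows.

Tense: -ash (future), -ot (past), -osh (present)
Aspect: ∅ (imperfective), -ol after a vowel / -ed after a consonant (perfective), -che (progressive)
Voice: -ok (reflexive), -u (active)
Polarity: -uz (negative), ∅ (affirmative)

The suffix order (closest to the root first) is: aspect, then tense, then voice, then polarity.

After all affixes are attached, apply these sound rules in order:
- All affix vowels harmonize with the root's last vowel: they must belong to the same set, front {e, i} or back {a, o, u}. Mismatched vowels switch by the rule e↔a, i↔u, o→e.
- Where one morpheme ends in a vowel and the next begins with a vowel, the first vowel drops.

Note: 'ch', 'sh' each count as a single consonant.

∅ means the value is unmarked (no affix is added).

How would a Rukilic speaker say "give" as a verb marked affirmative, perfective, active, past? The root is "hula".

hulolotu

Attach aspect perfective -ol (after vowel 'a') → hulaol.
Attach tense past -ot → hulaolot.
Attach voice active -u → hulaolotu.
polarity = affirmative: zero marking, form stays hulaolotu.
Vowel harmony: no change.
Apply vowel deletion: hulaolotu → hulolotu.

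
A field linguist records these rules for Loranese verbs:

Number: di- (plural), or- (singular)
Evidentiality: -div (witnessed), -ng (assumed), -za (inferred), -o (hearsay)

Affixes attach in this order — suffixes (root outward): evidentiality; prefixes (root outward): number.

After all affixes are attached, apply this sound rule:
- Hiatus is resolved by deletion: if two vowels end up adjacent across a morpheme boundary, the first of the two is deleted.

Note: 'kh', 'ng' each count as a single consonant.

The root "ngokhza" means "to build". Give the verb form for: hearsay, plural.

Attach evidentiality hearsay -o → ngokhzao.
Attach number plural di- → dingokhzao.
Apply vowel deletion: dingokhzao → dingokhzo.

dingokhzo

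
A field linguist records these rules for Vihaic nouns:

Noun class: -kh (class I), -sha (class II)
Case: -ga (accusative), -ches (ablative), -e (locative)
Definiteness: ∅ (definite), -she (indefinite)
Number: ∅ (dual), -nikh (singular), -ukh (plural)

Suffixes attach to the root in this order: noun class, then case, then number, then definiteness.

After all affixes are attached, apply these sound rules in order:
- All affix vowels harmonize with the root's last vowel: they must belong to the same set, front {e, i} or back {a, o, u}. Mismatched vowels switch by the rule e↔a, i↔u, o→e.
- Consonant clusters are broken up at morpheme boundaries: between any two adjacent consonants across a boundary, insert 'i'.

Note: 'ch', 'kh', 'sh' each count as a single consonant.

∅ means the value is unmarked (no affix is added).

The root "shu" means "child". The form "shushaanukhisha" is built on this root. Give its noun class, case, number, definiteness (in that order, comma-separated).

Segment: shu-sha-e-nikh-she.
noun class: -sha → class II.
case: -e → locative.
number: -nikh → singular.
definiteness: -she → indefinite.

class II, locative, singular, indefinite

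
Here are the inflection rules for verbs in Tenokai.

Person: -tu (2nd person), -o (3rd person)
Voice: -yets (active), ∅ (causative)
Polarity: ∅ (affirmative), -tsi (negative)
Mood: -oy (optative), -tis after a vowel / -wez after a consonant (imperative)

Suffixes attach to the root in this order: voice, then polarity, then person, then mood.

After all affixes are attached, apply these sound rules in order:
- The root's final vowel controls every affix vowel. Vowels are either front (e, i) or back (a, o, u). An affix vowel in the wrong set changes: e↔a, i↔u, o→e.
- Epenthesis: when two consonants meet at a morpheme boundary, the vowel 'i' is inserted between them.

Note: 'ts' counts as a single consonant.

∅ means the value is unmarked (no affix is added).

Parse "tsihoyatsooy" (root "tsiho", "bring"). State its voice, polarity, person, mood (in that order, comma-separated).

active, affirmative, 3rd person, optative

Segment: tsiho-yets-o-oy.
voice: -yets → active.
polarity: ∅ → affirmative.
person: -o → 3rd person.
mood: -oy → optative.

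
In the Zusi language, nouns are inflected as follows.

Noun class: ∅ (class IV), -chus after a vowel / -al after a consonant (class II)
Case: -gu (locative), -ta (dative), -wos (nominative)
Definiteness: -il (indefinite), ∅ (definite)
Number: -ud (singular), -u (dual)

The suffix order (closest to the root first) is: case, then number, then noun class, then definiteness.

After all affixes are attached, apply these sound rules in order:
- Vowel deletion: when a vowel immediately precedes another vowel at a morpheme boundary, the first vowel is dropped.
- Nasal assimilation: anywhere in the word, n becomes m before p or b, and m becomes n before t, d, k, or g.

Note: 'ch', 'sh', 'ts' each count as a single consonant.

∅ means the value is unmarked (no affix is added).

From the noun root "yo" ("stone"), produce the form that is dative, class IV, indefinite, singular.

Attach case dative -ta → yota.
Attach number singular -ud → yotaud.
noun class = class IV: zero marking, form stays yotaud.
Attach definiteness indefinite -il → yotaudil.
Apply vowel deletion: yotaudil → yotudil.
Nasal assimilation: no change.

yotudil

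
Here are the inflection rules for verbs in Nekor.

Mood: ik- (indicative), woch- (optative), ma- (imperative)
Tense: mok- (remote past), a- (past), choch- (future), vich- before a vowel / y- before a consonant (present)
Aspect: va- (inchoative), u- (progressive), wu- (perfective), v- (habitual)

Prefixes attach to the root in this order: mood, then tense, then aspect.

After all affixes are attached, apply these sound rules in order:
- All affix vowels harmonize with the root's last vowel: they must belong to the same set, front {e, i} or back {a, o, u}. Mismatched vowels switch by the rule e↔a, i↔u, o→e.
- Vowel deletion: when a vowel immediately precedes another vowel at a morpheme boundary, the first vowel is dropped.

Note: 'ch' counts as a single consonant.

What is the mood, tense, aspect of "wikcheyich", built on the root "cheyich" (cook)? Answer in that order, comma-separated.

Segment: wu-a-ik-cheyich.
mood: ik- → indicative.
tense: a- → past.
aspect: wu- → perfective.

indicative, past, perfective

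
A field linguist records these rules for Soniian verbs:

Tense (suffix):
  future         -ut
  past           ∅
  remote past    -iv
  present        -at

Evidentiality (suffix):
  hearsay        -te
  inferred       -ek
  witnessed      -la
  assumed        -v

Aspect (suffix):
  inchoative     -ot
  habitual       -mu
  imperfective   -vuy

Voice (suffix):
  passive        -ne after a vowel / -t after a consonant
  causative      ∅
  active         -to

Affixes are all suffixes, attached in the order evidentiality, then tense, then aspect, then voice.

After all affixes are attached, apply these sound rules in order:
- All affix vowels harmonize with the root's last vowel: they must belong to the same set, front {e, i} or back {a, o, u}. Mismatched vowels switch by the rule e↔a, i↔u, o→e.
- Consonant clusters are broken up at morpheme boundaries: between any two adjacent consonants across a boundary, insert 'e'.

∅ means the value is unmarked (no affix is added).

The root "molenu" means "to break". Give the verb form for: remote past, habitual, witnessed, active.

Attach evidentiality witnessed -la → molenula.
Attach tense remote past -iv → molenulaiv.
Attach aspect habitual -mu → molenulaivmu.
Attach voice active -to → molenulaivmuto.
Apply vowel harmony: molenulaivmuto → molenulauvmuto.
Apply epenthesis: molenulauvmuto → molenulauvemuto.

molenulauvemuto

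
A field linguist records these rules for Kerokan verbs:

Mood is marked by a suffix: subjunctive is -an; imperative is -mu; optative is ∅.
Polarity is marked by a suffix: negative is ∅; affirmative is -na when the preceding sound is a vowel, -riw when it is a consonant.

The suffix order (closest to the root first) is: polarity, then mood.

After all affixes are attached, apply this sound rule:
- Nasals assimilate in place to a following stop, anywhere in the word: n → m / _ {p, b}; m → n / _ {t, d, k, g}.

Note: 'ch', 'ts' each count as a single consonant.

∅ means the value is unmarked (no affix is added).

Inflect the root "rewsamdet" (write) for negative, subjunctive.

rewsandetan

polarity = negative: zero marking, form stays rewsamdet.
Attach mood subjunctive -an → rewsamdetan.
Apply nasal assimilation: rewsamdetan → rewsandetan.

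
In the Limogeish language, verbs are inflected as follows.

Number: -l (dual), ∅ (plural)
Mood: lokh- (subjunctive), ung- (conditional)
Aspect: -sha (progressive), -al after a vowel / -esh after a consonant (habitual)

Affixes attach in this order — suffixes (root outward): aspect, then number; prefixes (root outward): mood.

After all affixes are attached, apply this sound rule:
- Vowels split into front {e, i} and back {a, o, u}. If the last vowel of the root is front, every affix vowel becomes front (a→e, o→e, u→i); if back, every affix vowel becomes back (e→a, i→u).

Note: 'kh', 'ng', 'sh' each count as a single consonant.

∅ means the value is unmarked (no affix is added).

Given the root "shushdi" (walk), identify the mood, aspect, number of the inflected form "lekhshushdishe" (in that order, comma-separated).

Segment: lokh-shushdi-sha.
mood: lokh- → subjunctive.
aspect: -sha → progressive.
number: ∅ → plural.

subjunctive, progressive, plural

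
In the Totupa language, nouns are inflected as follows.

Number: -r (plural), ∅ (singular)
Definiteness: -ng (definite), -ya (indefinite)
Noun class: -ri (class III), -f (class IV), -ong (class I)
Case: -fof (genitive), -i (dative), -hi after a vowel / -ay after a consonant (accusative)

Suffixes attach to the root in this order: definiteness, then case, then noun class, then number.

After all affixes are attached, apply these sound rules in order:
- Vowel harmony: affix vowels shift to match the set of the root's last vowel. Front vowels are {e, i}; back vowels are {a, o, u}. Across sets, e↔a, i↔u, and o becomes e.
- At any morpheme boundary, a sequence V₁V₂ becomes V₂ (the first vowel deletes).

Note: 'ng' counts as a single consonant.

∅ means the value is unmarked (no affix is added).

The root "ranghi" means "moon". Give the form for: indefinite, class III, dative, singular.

ranghiyiri

Attach definiteness indefinite -ya → ranghiya.
Attach case dative -i → ranghiyai.
Attach noun class class III -ri → ranghiyairi.
number = singular: zero marking, form stays ranghiyairi.
Apply vowel harmony: ranghiyairi → ranghiyeiri.
Apply vowel deletion: ranghiyeiri → ranghiyiri.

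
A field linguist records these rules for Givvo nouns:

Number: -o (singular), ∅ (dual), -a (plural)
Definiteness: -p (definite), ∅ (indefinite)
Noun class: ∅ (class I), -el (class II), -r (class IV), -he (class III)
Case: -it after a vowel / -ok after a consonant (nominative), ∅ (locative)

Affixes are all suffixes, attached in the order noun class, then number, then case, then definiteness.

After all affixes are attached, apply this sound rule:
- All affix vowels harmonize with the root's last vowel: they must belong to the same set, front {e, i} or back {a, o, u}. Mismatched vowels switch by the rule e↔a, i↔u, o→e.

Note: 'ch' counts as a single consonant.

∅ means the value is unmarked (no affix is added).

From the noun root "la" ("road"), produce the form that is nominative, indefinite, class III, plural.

lahaaut

Attach noun class class III -he → lahe.
Attach number plural -a → lahea.
Attach case nominative -it (after vowel 'a') → laheait.
definiteness = indefinite: zero marking, form stays laheait.
Apply vowel harmony: laheait → lahaaut.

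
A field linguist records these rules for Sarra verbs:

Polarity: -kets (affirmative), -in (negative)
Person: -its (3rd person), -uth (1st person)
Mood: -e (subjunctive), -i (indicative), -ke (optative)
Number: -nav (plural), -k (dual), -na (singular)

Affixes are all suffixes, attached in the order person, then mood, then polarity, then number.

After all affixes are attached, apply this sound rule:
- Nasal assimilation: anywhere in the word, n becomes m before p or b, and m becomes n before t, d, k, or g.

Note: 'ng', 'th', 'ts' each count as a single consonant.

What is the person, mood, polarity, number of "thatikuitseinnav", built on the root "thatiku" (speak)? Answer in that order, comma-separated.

3rd person, subjunctive, negative, plural

Segment: thatiku-its-e-in-nav.
person: -its → 3rd person.
mood: -e → subjunctive.
polarity: -in → negative.
number: -nav → plural.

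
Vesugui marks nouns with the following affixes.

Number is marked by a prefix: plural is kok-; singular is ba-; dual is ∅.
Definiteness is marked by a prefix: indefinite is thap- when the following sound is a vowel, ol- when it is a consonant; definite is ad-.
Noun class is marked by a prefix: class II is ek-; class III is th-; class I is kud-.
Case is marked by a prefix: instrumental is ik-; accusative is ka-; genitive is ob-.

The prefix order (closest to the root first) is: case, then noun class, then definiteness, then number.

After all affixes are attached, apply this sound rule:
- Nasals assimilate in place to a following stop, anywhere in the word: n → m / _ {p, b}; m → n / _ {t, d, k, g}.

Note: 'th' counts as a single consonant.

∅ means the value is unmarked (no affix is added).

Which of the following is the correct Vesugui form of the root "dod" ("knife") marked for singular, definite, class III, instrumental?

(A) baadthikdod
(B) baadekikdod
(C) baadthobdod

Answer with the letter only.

Attach case instrumental ik- → ikdod.
Attach noun class class III th- → thikdod.
Attach definiteness definite ad- → adthikdod.
Attach number singular ba- → baadthikdod.
Nasal assimilation: no change.
So the correct form is baadthikdod, option (A).
(B) baadekikdod is wrong: it uses class II instead of class III for noun class.
(C) baadthobdod is wrong: it uses genitive instead of instrumental for case.

A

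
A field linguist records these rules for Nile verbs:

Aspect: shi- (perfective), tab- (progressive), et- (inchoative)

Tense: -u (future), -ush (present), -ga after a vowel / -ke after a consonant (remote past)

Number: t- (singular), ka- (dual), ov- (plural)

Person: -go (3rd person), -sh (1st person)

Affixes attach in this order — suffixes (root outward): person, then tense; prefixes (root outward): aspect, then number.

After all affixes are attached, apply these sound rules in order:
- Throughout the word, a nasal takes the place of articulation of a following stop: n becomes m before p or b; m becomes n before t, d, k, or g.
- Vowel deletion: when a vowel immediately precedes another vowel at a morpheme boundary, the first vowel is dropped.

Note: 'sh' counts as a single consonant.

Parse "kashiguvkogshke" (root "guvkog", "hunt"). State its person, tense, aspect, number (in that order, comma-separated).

1st person, remote past, perfective, dual

Segment: ka-shi-guvkog-sh-ke.
person: -sh → 1st person.
tense: -ga/ke → remote past.
aspect: shi- → perfective.
number: ka- → dual.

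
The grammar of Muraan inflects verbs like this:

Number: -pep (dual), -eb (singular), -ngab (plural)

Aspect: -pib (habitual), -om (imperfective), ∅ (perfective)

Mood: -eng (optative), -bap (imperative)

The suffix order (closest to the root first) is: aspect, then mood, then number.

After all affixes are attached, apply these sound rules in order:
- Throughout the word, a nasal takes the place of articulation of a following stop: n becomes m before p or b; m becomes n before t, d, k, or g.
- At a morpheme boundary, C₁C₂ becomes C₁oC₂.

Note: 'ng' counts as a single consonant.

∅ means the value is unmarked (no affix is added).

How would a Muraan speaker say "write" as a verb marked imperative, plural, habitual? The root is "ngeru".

Attach aspect habitual -pib → ngerupib.
Attach mood imperative -bap → ngerupibbap.
Attach number plural -ngab → ngerupibbapngab.
Nasal assimilation: no change.
Apply epenthesis: ngerupibbapngab → ngerupibobapongab.

ngerupibobapongab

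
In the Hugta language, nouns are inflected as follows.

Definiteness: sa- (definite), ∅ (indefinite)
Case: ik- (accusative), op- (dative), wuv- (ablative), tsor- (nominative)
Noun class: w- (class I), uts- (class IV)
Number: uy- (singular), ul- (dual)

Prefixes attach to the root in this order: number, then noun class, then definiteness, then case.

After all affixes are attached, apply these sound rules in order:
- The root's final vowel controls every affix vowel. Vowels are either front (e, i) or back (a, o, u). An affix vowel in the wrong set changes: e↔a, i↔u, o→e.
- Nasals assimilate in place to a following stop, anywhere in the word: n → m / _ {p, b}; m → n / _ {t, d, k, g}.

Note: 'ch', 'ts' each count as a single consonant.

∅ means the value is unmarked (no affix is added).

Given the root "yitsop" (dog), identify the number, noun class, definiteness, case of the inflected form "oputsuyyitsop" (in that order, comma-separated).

singular, class IV, indefinite, dative

Segment: op-uts-uy-yitsop.
number: uy- → singular.
noun class: uts- → class IV.
definiteness: ∅ → indefinite.
case: op- → dative.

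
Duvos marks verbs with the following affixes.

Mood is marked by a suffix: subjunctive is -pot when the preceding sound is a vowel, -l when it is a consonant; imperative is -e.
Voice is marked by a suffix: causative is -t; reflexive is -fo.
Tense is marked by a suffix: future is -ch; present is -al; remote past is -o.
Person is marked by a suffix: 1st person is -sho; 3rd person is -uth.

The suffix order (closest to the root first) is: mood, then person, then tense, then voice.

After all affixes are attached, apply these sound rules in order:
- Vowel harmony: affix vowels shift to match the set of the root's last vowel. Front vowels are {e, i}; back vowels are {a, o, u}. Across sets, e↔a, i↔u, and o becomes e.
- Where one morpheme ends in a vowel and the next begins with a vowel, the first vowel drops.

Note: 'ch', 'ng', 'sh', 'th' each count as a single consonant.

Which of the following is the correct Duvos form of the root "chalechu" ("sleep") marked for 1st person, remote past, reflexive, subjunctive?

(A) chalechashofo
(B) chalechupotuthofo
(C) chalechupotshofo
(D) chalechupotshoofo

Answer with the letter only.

C

Attach mood subjunctive -pot (after vowel 'u') → chalechupot.
Attach person 1st person -sho → chalechupotsho.
Attach tense remote past -o → chalechupotshoo.
Attach voice reflexive -fo → chalechupotshoofo.
Vowel harmony: no change.
Apply vowel deletion: chalechupotshoofo → chalechupotshofo.
So the correct form is chalechupotshofo, option (C).
(D) chalechupotshoofo is wrong: it fails to apply the sound rule(s).
(B) chalechupotuthofo is wrong: it uses 3rd person instead of 1st person for person.
(A) chalechashofo is wrong: it uses imperative instead of subjunctive for mood.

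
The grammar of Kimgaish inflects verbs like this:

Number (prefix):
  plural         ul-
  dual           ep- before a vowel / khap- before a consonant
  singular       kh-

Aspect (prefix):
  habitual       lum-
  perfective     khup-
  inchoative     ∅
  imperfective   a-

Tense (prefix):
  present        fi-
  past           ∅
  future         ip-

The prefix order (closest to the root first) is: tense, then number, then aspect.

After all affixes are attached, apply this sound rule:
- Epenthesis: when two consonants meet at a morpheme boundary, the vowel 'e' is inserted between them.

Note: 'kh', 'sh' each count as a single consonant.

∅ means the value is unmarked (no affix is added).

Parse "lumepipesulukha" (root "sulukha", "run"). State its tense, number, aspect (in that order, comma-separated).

Segment: lum-ep-ip-sulukha.
tense: ip- → future.
number: ep/khap- → dual.
aspect: lum- → habitual.

future, dual, habitual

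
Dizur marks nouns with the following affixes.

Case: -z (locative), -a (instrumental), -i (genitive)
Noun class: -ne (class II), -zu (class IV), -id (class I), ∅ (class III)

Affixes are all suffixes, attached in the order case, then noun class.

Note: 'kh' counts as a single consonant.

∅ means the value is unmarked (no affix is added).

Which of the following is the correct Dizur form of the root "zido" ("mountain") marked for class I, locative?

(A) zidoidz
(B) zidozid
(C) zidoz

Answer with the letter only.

B

Attach case locative -z → zidoz.
Attach noun class class I -id → zidozid.
So the correct form is zidozid, option (B).
(C) zidoz is wrong: it uses class III instead of class I for noun class.
(A) zidoidz is wrong: it has the affixes in the wrong order.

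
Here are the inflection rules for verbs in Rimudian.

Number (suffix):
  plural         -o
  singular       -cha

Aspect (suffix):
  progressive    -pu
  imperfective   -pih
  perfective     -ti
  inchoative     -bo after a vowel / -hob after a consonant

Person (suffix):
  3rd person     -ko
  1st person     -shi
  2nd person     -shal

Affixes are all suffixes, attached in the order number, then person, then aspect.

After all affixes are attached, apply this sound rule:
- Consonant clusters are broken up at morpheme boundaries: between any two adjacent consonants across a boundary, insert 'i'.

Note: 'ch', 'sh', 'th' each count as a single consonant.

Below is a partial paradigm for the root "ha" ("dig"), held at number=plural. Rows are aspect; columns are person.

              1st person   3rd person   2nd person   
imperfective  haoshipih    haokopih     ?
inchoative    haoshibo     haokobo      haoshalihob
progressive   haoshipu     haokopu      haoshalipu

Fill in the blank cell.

haoshalipih

Attach number plural -o → hao.
Attach person 2nd person -shal → haoshal.
Attach aspect imperfective -pih → haoshalpih.
Apply epenthesis: haoshalpih → haoshalipih.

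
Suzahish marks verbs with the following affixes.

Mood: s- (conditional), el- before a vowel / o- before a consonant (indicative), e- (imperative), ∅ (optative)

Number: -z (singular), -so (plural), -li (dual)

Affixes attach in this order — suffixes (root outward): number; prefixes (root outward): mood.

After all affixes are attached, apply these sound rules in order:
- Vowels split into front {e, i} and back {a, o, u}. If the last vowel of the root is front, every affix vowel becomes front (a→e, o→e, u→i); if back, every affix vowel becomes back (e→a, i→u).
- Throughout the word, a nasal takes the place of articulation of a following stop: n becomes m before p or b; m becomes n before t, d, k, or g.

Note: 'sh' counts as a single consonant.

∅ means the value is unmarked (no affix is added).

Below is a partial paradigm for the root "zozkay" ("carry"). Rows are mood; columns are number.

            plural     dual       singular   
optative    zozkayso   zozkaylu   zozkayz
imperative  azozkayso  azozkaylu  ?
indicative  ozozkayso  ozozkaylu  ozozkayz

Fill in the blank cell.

azozkayz

Attach number singular -z → zozkayz.
Attach mood imperative e- → ezozkayz.
Apply vowel harmony: ezozkayz → azozkayz.
Nasal assimilation: no change.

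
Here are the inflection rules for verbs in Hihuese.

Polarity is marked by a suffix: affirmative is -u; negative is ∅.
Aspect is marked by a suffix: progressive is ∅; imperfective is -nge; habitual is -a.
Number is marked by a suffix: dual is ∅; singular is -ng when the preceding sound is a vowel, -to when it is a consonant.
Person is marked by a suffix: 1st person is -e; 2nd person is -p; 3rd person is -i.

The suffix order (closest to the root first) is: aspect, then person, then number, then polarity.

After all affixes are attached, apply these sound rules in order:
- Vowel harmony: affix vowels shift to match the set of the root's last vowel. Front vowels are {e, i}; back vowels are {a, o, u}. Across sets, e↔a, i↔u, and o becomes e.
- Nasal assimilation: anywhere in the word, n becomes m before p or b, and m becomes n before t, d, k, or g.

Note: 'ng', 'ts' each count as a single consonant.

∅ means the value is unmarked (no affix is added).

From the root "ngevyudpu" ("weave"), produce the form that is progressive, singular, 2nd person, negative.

aspect = progressive: zero marking, form stays ngevyudpu.
Attach person 2nd person -p → ngevyudpup.
Attach number singular -to (after consonant 'p') → ngevyudpupto.
polarity = negative: zero marking, form stays ngevyudpupto.
Vowel harmony: no change.
Nasal assimilation: no change.

ngevyudpupto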